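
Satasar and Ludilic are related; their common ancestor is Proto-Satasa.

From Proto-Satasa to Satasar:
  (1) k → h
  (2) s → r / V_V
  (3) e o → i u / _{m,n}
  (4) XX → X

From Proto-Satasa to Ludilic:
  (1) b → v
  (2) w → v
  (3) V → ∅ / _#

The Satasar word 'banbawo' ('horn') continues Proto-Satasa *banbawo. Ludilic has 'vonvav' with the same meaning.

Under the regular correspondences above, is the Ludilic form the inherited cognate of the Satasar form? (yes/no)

no

Derive the expected Ludilic reflex of *banbawo:
Ludilic: start from *banbawo.
  rule 1 (unconditioned shift): banbawo → vanvawo
  rule 2 (unconditioned shift): vanvawo → vanvavo
  rule 3 (apocope): vanvavo → vanvav
  ⇒ Ludilic vanvav
The regular Ludilic reflex would be 'vanvav', but the attested form is 'vonvav'. The correspondence is irregular, so they are not cognates (the Ludilic form has a different source).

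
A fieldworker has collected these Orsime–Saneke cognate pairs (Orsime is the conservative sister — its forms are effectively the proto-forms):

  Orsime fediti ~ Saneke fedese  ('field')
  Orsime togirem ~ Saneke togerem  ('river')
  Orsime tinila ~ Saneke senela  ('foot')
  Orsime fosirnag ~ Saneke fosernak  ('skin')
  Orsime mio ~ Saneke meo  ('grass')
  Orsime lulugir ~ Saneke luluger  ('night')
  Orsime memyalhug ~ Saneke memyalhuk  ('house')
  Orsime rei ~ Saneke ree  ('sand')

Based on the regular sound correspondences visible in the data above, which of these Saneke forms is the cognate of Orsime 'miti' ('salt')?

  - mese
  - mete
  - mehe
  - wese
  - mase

mese

fediti ~ fedese, tinila ~ senela — Orsime i corresponds to Saneke e after a consonant, before a consonant other than r, m, n, p, b, f, v.
fediti ~ fedese — Orsime t corresponds to Saneke s between vowels (before a front vowel).
fediti ~ fedese — Orsime i corresponds to Saneke e word-finally.
Applying these to Orsime 'miti':
  miti → meti   (i→e after a consonant, before a consonant other than r, m, n, p, b, f, v)
  meti → mesi   (t→s between vowels (before a front vowel))
  mesi → mese   (i→e word-finally)
So the Saneke cognate is 'mese'.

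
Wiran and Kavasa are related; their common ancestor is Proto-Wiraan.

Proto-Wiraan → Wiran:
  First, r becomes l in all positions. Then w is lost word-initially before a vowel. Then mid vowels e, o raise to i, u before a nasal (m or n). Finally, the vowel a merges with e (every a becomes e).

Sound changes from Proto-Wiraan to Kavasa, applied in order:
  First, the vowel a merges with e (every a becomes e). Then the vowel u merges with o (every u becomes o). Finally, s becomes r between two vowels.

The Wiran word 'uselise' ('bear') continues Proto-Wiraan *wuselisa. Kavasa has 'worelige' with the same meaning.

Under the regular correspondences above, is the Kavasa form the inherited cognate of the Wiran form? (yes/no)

no

Derive the expected Kavasa reflex of *wuselisa:
Kavasa: start from *wuselisa.
  rule 1 (vowel merger): wuselisa → wuselise
  rule 2 (vowel merger): wuselise → woselise
  rule 3 (rhotacism): woselise → worelire
  ⇒ Kavasa worelire
The regular Kavasa reflex would be 'worelire', but the attested form is 'worelige'. The correspondence is irregular, so they are not cognates (the Kavasa form has a different source).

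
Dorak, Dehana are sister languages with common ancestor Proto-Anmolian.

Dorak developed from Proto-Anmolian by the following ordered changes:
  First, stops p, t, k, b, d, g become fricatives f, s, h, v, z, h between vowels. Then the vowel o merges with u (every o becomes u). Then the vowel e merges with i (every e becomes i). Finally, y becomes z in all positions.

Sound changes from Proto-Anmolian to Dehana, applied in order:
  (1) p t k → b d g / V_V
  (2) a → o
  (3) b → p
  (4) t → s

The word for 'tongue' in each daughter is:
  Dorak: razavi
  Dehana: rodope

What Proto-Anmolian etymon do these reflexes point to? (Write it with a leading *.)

Position 4: Dorak has a, Dehana has o. Dorak preserves a here (none of its changes turn any other segment into a), so the proto-segment is *a.
Position 2: Dorak has a, Dehana has o. Dorak preserves a here (none of its changes turn any other segment into a), so the proto-segment is *a.
This points to *radabe. Verify forward in each daughter:
Dorak: *radabe > razave > razavi  (by intervocalic lenition, vowel merger)
Dehana: start from *radabe.
  rule 1: no change — radabe
  rule 2 (vowel merger): radabe → rodobe
  rule 3 (unconditioned shift): rodobe → rodope
  rule 4: no change — rodope
  ⇒ Dehana rodope
Only *radabe yields all of Dorak razavi, Dehana rodope.

*radabe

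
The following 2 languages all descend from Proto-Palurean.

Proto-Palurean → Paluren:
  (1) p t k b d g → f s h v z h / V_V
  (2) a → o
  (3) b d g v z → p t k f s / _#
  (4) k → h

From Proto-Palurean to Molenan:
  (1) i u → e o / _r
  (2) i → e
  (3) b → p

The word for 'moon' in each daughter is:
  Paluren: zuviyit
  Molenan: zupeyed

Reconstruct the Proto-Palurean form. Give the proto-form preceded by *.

*zubiyid

Position 7: Paluren has t, Molenan has d. Molenan preserves d here (none of its changes turn any other segment into d), so the proto-segment is *d.
Position 4: Paluren has i, Molenan has e. Paluren preserves i here (none of its changes turn any other segment into i), so the proto-segment is *i.
Continuing position by position gives *zubiyid; check it forward:
Paluren: *zubiyid
  zubiyid → zuviyid   [intervocalic lenition]
  zuviyid (rule 2 does not apply)
  zuviyid → zuviyit   [final devoicing]
  zuviyit (rule 4 does not apply)
  giving Paluren zuviyit.
Molenan: start from *zubiyid.
  rule 1: no change — zubiyid
  rule 2 (vowel merger): zubiyid → zubeyed
  rule 3 (unconditioned shift): zubeyed → zupeyed
  ⇒ Molenan zupeyed
No other proto-form is consistent with every reflex, so the reconstruction is *zubiyid.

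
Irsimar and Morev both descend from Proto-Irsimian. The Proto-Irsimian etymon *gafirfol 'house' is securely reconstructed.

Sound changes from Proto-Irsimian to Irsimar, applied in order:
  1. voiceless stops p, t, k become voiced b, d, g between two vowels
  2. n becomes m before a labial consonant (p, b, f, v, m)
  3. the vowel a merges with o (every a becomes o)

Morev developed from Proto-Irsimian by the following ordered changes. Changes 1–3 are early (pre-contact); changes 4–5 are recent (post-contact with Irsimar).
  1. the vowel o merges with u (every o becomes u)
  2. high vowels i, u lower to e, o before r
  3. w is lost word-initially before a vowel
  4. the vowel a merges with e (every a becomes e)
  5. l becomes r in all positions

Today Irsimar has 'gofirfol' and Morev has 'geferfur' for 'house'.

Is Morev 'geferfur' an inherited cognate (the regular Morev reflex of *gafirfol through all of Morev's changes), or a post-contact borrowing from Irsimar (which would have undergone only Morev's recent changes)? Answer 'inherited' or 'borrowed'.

If inherited, *gafirfol would pass through all of Morev's changes:
Morev: *gafirfol > gafirful > gaferful > geferful > geferfur  (by vowel merger, pre-rhotic lowering, vowel merger, unconditioned shift)
If borrowed from Irsimar 'gofirfol' after the early changes, it would undergo only the recent ones:
  rule 4 (vowel merger): no change (gofirfol)
  rule 5 (unconditioned shift): gofirfol → gofirfor
  ⇒ as a loan: gofirfor
Morev 'geferfur' matches the inherited outcome exactly, so it is an inherited cognate, not a loan.

inherited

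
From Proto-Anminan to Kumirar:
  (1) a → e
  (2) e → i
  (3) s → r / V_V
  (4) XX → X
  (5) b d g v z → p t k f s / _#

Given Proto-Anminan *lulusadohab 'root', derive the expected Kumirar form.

Kumirar: start from *lulusadohab.
  rule 1 (vowel merger): lulusadohab → lulusedoheb
  rule 2 (vowel merger): lulusedoheb → lulusidohib
  rule 3 (rhotacism): lulusidohib → luluridohib
  rule 4: no change — luluridohib
  rule 5 (final devoicing): luluridohib → luluridohip
  ⇒ Kumirar luluridohip

luluridohip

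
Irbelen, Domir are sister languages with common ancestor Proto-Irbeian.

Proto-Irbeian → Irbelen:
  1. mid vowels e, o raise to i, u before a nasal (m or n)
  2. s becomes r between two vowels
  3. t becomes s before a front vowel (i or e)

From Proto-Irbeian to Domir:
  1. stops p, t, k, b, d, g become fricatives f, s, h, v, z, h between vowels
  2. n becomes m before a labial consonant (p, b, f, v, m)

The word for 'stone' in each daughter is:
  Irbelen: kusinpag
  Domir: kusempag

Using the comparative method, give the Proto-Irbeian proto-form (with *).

*kutenpag

Position 5: Irbelen has n, Domir has m. Irbelen preserves n here (none of its changes turn any other segment into n), so the proto-segment is *n.
Position 4: Irbelen has i, Domir has e. Domir preserves e here (none of its changes turn any other segment into e), so the proto-segment is *e.
Position 3: Irbelen has s, Domir has s. Taking the neighbouring segments as reconstructed: Irbelen s can only go back to *t; Domir s could go back to *t or *s — the one source consistent with every daughter is *t.
Continuing position by position gives *kutenpag; check it forward:
Irbelen: *kutenpag > kutinpag > kusinpag  (by pre-nasal raising, palatalisation)
Domir: *kutenpag > kusenpag > kusempag  (by intervocalic lenition, nasal place assimilation)
Only *kutenpag yields all of Irbelen kusinpag, Domir kusempag.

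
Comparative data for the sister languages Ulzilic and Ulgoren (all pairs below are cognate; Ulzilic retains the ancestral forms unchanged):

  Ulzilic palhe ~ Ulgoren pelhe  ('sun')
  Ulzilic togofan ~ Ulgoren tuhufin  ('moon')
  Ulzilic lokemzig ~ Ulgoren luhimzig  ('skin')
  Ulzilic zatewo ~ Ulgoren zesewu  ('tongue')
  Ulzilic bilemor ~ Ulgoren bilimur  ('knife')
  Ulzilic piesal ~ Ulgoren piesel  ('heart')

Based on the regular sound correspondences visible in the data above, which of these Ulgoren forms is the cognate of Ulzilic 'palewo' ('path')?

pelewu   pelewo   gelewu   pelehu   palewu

palhe ~ pelhe, zatewo ~ zesewu — Ulzilic a corresponds to Ulgoren e after a consonant, before a consonant other than r, m, n, p, b, f, v.
zatewo ~ zesewu — Ulzilic o corresponds to Ulgoren u word-finally.
Applying these to Ulzilic 'palewo':
  palewo → pelewo   (a→e after a consonant, before a consonant other than r, m, n, p, b, f, v)
  pelewo → pelewu   (o→u word-finally)
So the Ulgoren cognate is 'pelewu'.

pelewu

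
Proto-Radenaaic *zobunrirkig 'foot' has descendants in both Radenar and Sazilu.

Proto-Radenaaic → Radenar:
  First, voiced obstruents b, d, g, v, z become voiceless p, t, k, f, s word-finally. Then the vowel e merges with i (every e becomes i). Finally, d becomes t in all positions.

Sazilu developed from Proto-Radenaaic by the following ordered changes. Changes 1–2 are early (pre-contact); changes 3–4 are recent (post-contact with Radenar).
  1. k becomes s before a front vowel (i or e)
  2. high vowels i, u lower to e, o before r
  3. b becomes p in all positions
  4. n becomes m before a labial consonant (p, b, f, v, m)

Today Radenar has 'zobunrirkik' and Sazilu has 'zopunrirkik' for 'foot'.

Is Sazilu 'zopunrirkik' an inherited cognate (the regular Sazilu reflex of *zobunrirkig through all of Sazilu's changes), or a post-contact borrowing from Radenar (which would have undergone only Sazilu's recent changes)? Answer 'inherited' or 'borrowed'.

borrowed

If inherited, *zobunrirkig would pass through all of Sazilu's changes:
Sazilu: *zobunrirkig
  zobunrirkig → zobunrirsig   [palatalisation]
  zobunrirsig → zobunrersig   [pre-rhotic lowering]
  zobunrersig → zopunrersig   [unconditioned shift]
  zopunrersig (rule 4 does not apply)
  giving Sazilu zopunrersig.
If borrowed from Radenar 'zobunrirkik' after the early changes, it would undergo only the recent ones:
  rule 3 (unconditioned shift): zobunrirkik → zopunrirkik
  rule 4 (nasal place assimilation): no change (zopunrirkik)
  ⇒ as a loan: zopunrirkik
Sazilu 'zopunrirkik' matches the loan outcome 'zopunrirkik', not the inherited 'zopunrersig' — it skipped the early Sazilu changes, so it was borrowed from Radenar.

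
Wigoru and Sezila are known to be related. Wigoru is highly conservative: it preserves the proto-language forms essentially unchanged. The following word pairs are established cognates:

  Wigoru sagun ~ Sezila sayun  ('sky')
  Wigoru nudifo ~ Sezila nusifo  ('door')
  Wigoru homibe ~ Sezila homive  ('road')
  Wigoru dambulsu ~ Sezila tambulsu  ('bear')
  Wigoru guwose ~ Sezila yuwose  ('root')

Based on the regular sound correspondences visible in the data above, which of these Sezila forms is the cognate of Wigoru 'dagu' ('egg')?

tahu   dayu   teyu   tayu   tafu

dambulsu ~ tambulsu — Wigoru d corresponds to Sezila t word-initially before a back vowel.
sagun ~ sayun — Wigoru g corresponds to Sezila y between vowels (before a back vowel).
Applying these to Wigoru 'dagu':
  dagu → tagu   (d→t word-initially before a back vowel)
  tagu → tayu   (g→y between vowels (before a back vowel))
So the Sezila cognate is 'tayu'.

tayu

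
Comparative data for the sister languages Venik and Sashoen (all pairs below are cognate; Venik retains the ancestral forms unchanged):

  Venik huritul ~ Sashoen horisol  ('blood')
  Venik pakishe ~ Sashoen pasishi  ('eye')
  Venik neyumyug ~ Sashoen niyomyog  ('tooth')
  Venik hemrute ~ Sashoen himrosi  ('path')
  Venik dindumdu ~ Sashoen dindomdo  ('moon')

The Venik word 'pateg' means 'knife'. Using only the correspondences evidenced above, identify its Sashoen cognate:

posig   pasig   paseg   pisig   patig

hemrute ~ himrosi — Venik t corresponds to Sashoen s between vowels (before a front vowel).
neyumyug ~ niyomyog — Venik e corresponds to Sashoen i after a consonant, before a consonant other than r, m, n, p, b, f, v.
Applying these to Venik 'pateg':
  pateg → paseg   (t→s between vowels (before a front vowel))
  paseg → pasig   (e→i after a consonant, before a consonant other than r, m, n, p, b, f, v)
So the Sashoen cognate is 'pasig'.

pasig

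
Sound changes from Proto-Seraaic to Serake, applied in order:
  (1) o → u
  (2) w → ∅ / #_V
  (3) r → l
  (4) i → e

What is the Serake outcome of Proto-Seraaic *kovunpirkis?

Serake: *kovunpirkis
  kovunpirkis → kuvunpirkis   [vowel merger]
  kuvunpirkis (rule 2 does not apply)
  kuvunpirkis → kuvunpilkis   [unconditioned shift]
  kuvunpilkis → kuvunpelkes   [vowel merger]
  giving Serake kuvunpelkes.

kuvunpelkes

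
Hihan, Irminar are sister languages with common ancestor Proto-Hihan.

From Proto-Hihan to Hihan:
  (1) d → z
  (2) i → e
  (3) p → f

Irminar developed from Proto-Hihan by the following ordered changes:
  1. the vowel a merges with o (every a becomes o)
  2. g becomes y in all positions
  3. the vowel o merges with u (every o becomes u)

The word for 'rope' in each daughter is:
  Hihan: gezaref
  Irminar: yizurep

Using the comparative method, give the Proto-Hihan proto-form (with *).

*gizarep

Position 1: Hihan has g, Irminar has y. Hihan preserves g here (none of its changes turn any other segment into g), so the proto-segment is *g.
Position 4: Hihan has a, Irminar has u. Hihan preserves a here (none of its changes turn any other segment into a), so the proto-segment is *a.
Position 2: Hihan has e, Irminar has i. Irminar preserves i here (none of its changes turn any other segment into i), so the proto-segment is *i.
This points to *gizarep. Verify forward in each daughter:
Hihan: start from *gizarep.
  rule 1: no change — gizarep
  rule 2 (vowel merger): gizarep → gezarep
  rule 3 (unconditioned shift): gezarep → gezaref
  ⇒ Hihan gezaref
Irminar: *gizarep
  gizarep → gizorep   [vowel merger]
  gizorep → yizorep   [unconditioned shift]
  yizorep → yizurep   [vowel merger]
  giving Irminar yizurep.
No other proto-form is consistent with every reflex, so the reconstruction is *gizarep.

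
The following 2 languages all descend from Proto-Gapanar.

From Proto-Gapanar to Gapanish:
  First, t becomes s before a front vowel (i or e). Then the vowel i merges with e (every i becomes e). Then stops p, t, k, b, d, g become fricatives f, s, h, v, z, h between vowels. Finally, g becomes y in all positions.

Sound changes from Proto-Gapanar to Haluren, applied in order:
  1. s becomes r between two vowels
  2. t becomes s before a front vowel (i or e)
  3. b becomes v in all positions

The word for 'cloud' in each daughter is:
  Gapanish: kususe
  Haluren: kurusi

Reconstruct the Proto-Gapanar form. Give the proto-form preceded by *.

*kusuti

Position 3: Gapanish has s, Haluren has r. Taking the neighbouring segments as reconstructed: Gapanish s could go back to *t or *s; Haluren r could go back to *s or *r — the one source consistent with every daughter is *s.
Position 6: Gapanish has e, Haluren has i. Haluren preserves i here (none of its changes turn any other segment into i), so the proto-segment is *i.
This points to *kusuti. Verify forward in each daughter:
Gapanish: *kusuti
  kusuti → kususi   [palatalisation]
  kususi → kususe   [vowel merger]
  kususe (rule 3 does not apply)
  kususe (rule 4 does not apply)
  giving Gapanish kususe.
Haluren: *kusuti > kuruti > kurusi  (by rhotacism, palatalisation)
No other proto-form is consistent with every reflex, so the reconstruction is *kusuti.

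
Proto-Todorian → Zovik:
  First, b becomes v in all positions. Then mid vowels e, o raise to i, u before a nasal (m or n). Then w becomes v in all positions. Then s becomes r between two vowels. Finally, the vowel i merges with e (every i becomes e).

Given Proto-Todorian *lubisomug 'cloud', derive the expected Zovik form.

luverumug

Zovik: *lubisomug > luvisomug > luvisumug > luvirumug > luverumug  (by unconditioned shift, pre-nasal raising, rhotacism, vowel merger)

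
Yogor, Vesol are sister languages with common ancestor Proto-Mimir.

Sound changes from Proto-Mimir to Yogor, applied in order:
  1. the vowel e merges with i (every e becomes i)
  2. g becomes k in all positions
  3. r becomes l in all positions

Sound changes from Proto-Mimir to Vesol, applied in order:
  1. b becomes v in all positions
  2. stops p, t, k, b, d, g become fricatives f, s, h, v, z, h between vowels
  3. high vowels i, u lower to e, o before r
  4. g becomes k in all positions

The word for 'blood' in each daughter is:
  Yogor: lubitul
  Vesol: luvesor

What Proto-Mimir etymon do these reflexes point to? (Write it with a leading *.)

*lubetur

Position 7: Yogor has l, Vesol has r. Vesol preserves r here (none of its changes turn any other segment into r), so the proto-segment is *r.
Position 4: Yogor has i, Vesol has e. Taking the neighbouring segments as reconstructed: Yogor i could go back to *e or *i; Vesol e can only go back to *e — the one source consistent with every daughter is *e.
Position 3: Yogor has b, Vesol has v. Yogor preserves b here (none of its changes turn any other segment into b), so the proto-segment is *b.
This points to *lubetur. Verify forward in each daughter:
Yogor: *lubetur
  lubetur → lubitur   [vowel merger]
  lubitur (rule 2 does not apply)
  lubitur → lubitul   [unconditioned shift]
  giving Yogor lubitul.
Vesol: start from *lubetur.
  rule 1 (unconditioned shift): lubetur → luvetur
  rule 2 (intervocalic lenition): luvetur → luvesur
  rule 3 (pre-rhotic lowering): luvesur → luvesor
  rule 4: no change — luvesor
  ⇒ Vesol luvesor
*lubetur is the unique common source.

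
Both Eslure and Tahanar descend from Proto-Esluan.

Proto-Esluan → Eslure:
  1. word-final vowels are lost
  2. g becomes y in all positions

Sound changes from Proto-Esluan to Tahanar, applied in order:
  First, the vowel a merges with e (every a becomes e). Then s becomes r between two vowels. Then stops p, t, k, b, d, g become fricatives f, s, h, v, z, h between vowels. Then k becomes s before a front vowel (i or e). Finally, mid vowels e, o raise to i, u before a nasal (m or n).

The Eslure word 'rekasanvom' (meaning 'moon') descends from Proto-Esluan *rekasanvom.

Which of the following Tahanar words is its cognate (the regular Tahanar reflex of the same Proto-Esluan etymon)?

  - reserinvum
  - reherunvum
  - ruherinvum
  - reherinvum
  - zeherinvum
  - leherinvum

Tahanar: *rekasanvom > rekesenvom > rekerenvom > reherenvom > reherinvum  (by vowel merger, rhotacism, intervocalic lenition, pre-nasal raising)
Among the options, 'reherinvum' alone shows every Tahanar change applied in order.

reherinvum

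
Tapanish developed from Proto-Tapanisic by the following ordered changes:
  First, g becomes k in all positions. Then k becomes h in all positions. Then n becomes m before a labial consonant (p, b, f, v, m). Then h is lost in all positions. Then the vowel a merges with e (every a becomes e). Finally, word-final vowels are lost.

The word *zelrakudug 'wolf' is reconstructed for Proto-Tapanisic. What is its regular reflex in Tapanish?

zelreud

Tapanish: *zelrakudug
  zelrakudug → zelrakuduk   [unconditioned shift]
  zelrakuduk → zelrahuduh   [unconditioned shift]
  zelrahuduh (rule 3 does not apply)
  zelrahuduh → zelraudu   [h-loss]
  zelraudu → zelreudu   [vowel merger]
  zelreudu → zelreud   [apocope]
  giving Tapanish zelreud.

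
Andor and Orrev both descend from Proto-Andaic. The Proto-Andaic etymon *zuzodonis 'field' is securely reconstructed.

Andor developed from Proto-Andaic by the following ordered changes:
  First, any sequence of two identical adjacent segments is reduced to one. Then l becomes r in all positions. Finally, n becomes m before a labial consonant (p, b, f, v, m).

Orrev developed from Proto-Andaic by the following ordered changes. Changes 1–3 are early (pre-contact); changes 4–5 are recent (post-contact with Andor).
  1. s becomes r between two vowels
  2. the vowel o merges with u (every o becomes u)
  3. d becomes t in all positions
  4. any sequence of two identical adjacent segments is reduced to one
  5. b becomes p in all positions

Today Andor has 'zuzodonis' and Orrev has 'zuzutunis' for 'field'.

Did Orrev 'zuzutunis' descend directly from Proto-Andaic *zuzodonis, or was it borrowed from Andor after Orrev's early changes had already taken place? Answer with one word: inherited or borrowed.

inherited

If inherited, *zuzodonis would pass through all of Orrev's changes:
Orrev: *zuzodonis > zuzudunis > zuzutunis  (by vowel merger, unconditioned shift)
If borrowed from Andor 'zuzodonis' after the early changes, it would undergo only the recent ones:
  rule 4 (degemination): no change (zuzodonis)
  rule 5 (unconditioned shift): no change (zuzodonis)
  ⇒ as a loan: zuzodonis
Orrev 'zuzutunis' matches the inherited outcome exactly, so it is an inherited cognate, not a loan.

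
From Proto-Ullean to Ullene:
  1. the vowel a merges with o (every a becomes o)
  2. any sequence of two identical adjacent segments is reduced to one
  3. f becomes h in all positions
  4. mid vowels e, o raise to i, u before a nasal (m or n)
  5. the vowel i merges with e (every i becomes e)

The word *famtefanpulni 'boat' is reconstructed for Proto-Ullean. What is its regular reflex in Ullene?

humtehunpulne

Ullene: start from *famtefanpulni.
  rule 1 (vowel merger): famtefanpulni → fomtefonpulni
  rule 2: no change — fomtefonpulni
  rule 3 (unconditioned shift): fomtefonpulni → homtehonpulni
  rule 4 (pre-nasal raising): homtehonpulni → humtehunpulni
  rule 5 (vowel merger): humtehunpulni → humtehunpulne
  ⇒ Ullene humtehunpulne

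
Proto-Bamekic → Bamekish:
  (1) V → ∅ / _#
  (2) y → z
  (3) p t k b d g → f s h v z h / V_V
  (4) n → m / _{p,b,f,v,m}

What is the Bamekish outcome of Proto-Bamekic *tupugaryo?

Bamekish: *tupugaryo
  tupugaryo → tupugary   [apocope]
  tupugary → tupugarz   [unconditioned shift]
  tupugarz → tufuharz   [intervocalic lenition]
  tufuharz (rule 4 does not apply)
  giving Bamekish tufuharz.

tufuharz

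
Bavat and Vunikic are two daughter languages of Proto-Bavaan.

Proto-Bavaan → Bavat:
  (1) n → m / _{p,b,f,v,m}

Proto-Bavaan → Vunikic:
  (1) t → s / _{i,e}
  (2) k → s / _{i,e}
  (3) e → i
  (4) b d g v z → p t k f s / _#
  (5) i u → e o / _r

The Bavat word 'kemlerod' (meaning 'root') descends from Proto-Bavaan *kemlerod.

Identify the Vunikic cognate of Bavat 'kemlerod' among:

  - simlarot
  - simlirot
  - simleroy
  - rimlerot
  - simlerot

Vunikic: *kemlerod > semlerod > simlirod > simlirot > simlerot  (by palatalisation, vowel merger, final devoicing, pre-rhotic lowering)

simlerot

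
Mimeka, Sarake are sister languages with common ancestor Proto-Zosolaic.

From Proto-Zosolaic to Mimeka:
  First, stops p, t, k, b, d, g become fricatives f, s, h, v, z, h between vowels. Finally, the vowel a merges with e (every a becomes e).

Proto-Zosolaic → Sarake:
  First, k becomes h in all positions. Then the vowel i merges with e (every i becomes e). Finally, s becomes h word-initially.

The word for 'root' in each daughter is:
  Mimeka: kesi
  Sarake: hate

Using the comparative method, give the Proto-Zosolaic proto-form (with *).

*kati

Position 2: Mimeka has e, Sarake has a. Sarake preserves a here (none of its changes turn any other segment into a), so the proto-segment is *a.
Position 1: Mimeka has k, Sarake has h. Mimeka preserves k here (none of its changes turn any other segment into k), so the proto-segment is *k.
Verify the candidate proto-form against each daughter:
Mimeka: *kati
  kati → kasi   [intervocalic lenition]
  kasi → kesi   [vowel merger]
  giving Mimeka kesi.
Sarake: *kati > hati > hate  (by unconditioned shift, vowel merger)
No other proto-form is consistent with every reflex, so the reconstruction is *kati.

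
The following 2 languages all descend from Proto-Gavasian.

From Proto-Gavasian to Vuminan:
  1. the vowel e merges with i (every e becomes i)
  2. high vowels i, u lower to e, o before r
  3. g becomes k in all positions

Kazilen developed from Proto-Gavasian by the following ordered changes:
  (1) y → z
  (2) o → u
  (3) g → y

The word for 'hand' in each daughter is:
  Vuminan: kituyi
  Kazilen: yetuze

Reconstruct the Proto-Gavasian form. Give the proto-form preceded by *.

*getuye

Position 1: Vuminan has k, Kazilen has y. In Kazilen, y can only continue *g, so the proto-segment is *g.
Position 6: Vuminan has i, Kazilen has e. Kazilen preserves e here (none of its changes turn any other segment into e), so the proto-segment is *e.
Verify the candidate proto-form against each daughter:
Vuminan: start from *getuye.
  rule 1 (vowel merger): getuye → gituyi
  rule 2: no change — gituyi
  rule 3 (unconditioned shift): gituyi → kituyi
  ⇒ Vuminan kituyi
Kazilen: start from *getuye.
  rule 1 (unconditioned shift): getuye → getuze
  rule 2: no change — getuze
  rule 3 (unconditioned shift): getuze → yetuze
  ⇒ Kazilen yetuze
*getuye is the unique common source.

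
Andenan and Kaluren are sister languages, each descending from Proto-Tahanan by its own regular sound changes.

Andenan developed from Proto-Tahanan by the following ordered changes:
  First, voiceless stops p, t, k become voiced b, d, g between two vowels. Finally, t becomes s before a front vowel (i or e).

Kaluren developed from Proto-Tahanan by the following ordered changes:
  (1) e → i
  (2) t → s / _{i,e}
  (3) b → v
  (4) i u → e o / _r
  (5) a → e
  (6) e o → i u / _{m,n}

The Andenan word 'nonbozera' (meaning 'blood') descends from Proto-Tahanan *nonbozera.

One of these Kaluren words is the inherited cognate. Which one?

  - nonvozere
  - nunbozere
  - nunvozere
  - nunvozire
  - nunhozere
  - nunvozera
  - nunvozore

Kaluren: *nonbozera
  nonbozera → nonbozira   [vowel merger]
  nonbozira (rule 2 does not apply)
  nonbozira → nonvozira   [unconditioned shift]
  nonvozira → nonvozera   [pre-rhotic lowering]
  nonvozera → nonvozere   [vowel merger]
  nonvozere → nunvozere   [pre-nasal raising]
  giving Kaluren nunvozere.
Only 'nunvozere' matches the regular Kaluren development of *nonbozera.

nunvozere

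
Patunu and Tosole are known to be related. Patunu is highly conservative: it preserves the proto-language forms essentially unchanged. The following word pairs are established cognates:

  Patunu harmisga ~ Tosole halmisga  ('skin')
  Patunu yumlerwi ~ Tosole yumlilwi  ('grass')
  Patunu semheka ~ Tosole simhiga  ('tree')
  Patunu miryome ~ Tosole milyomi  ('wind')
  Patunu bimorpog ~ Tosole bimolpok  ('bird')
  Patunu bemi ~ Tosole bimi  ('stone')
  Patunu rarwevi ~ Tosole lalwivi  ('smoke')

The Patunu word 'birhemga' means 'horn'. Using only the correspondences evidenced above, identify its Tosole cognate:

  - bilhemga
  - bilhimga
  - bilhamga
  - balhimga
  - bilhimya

bilhimga

yumlerwi ~ yumlilwi, miryome ~ milyomi — Patunu r corresponds to Tosole l after a vowel, before a consonant other than r, m, n, p, b, f, v.
semheka ~ simhiga, bemi ~ bimi — Patunu e corresponds to Tosole i after a consonant, before a nasal.
Applying these to Patunu 'birhemga':
  birhemga → bilhemga   (r→l after a vowel, before a consonant other than r, m, n, p, b, f, v)
  bilhemga → bilhimga   (e→i after a consonant, before a nasal)
So the Tosole cognate is 'bilhimga'.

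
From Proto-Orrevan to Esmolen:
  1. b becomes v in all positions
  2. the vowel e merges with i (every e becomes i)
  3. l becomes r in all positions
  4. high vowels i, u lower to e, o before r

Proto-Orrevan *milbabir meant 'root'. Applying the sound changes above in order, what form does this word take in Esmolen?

Esmolen: *milbabir
  milbabir → milvavir   [unconditioned shift]
  milvavir (rule 2 does not apply)
  milvavir → mirvavir   [unconditioned shift]
  mirvavir → mervaver   [pre-rhotic lowering]
  giving Esmolen mervaver.

mervaver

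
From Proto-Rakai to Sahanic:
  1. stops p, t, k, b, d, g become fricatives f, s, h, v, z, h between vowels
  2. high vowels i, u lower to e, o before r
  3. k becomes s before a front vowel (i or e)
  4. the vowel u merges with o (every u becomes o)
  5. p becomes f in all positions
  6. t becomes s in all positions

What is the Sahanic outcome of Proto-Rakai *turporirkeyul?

sorforerseyol

Sahanic: *turporirkeyul
  turporirkeyul (rule 1 does not apply)
  turporirkeyul → torporerkeyul   [pre-rhotic lowering]
  torporerkeyul → torporerseyul   [palatalisation]
  torporerseyul → torporerseyol   [vowel merger]
  torporerseyol → torforerseyol   [unconditioned shift]
  torforerseyol → sorforerseyol   [unconditioned shift]
  giving Sahanic sorforerseyol.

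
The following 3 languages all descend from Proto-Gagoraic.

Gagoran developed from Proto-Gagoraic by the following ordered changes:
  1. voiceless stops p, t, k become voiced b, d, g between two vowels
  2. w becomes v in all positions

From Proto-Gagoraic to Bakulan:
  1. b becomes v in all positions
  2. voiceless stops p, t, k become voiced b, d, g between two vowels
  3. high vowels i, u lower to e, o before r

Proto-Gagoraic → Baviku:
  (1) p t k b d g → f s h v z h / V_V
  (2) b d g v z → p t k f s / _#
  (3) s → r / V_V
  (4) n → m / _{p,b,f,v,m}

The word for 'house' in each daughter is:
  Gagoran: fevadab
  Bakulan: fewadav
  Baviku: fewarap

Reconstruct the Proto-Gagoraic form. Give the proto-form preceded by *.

*fewatab

Position 3: Gagoran has v, Bakulan has w, Baviku has w. Bakulan preserves w here (none of its changes turn any other segment into w), so the proto-segment is *w.
Position 5: Gagoran has d, Bakulan has d, Baviku has r. Taking the neighbouring segments as reconstructed: Gagoran d could go back to *t or *d; Bakulan d could go back to *t or *d; Baviku r could go back to *t or *s or *r — the one source consistent with every daughter is *t.
Position 7: Gagoran has b, Bakulan has v, Baviku has p. Taking the neighbouring segments as reconstructed: Gagoran b can only go back to *b; Bakulan v could go back to *b or *v; Baviku p could go back to *p or *b — the one source consistent with every daughter is *b.
The remaining positions agree across the daughters. Check the candidate against every language:
Gagoran: *fewatab
  fewatab → fewadab   [intervocalic voicing]
  fewadab → fevadab   [unconditioned shift]
  giving Gagoran fevadab.
Bakulan: *fewatab > fewatav > fewadav  (by unconditioned shift, intervocalic voicing)
Baviku: start from *fewatab.
  rule 1 (intervocalic lenition): fewatab → fewasab
  rule 2 (final devoicing): fewasab → fewasap
  rule 3 (rhotacism): fewasap → fewarap
  rule 4: no change — fewarap
  ⇒ Baviku fewarap
Only *fewatab yields all of Gagoran fevadab, Bakulan fewadav, Baviku fewarap.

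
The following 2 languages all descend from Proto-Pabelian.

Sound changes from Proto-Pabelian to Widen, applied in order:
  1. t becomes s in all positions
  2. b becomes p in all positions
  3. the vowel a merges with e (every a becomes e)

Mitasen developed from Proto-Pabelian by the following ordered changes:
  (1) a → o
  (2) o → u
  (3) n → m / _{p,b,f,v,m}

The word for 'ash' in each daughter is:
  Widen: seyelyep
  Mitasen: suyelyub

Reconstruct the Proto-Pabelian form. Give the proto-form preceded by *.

*sayelyab

Position 2: Widen has e, Mitasen has u. Taking the neighbouring segments as reconstructed: Widen e could go back to *a or *e; Mitasen u could go back to *a or *o or *u — the one source consistent with every daughter is *a.
Position 8: Widen has p, Mitasen has b. Mitasen preserves b here (none of its changes turn any other segment into b), so the proto-segment is *b.
Position 7: Widen has e, Mitasen has u. Taking the neighbouring segments as reconstructed: Widen e could go back to *a or *e; Mitasen u could go back to *a or *o or *u — the one source consistent with every daughter is *a.
This points to *sayelyab. Verify forward in each daughter:
Widen: start from *sayelyab.
  rule 1: no change — sayelyab
  rule 2 (unconditioned shift): sayelyab → sayelyap
  rule 3 (vowel merger): sayelyap → seyelyep
  ⇒ Widen seyelyep
Mitasen: start from *sayelyab.
  rule 1 (vowel merger): sayelyab → soyelyob
  rule 2 (vowel merger): soyelyob → suyelyub
  rule 3: no change — suyelyub
  ⇒ Mitasen suyelyub
*sayelyab is the unique common source.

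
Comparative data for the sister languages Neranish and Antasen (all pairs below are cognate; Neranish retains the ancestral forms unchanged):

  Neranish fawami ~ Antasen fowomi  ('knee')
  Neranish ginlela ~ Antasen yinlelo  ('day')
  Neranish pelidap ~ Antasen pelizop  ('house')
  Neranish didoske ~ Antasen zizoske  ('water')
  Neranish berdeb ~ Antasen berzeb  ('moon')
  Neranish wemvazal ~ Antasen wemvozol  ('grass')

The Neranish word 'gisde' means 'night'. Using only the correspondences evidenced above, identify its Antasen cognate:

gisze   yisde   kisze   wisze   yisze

ginlela ~ yinlelo — Neranish g corresponds to Antasen y word-initially before a front vowel.
berdeb ~ berzeb — Neranish d corresponds to Antasen z after a consonant, before a front vowel.
Applying these to Neranish 'gisde':
  gisde → yisde   (g→y word-initially before a front vowel)
  yisde → yisze   (d→z after a consonant, before a front vowel)
So the Antasen cognate is 'yisze'.

yisze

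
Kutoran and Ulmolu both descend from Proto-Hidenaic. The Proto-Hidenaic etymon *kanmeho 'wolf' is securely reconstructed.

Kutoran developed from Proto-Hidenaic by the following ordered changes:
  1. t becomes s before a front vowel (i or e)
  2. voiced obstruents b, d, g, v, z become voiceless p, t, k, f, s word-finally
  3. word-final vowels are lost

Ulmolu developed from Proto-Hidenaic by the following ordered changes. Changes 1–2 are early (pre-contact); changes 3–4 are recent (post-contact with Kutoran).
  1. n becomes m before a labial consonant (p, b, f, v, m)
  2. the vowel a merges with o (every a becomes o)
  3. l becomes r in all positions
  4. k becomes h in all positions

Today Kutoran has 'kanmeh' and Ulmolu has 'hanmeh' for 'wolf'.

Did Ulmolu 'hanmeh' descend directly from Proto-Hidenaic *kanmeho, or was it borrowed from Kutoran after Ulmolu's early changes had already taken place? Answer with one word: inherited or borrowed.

borrowed

If inherited, *kanmeho would pass through all of Ulmolu's changes:
Ulmolu: *kanmeho > kammeho > kommeho > hommeho  (by nasal place assimilation, vowel merger, unconditioned shift)
If borrowed from Kutoran 'kanmeh' after the early changes, it would undergo only the recent ones:
  rule 3 (unconditioned shift): no change (kanmeh)
  rule 4 (unconditioned shift): kanmeh → hanmeh
  ⇒ as a loan: hanmeh
Ulmolu 'hanmeh' matches the loan outcome 'hanmeh', not the inherited 'hommeho' — it skipped the early Ulmolu changes, so it was borrowed from Kutoran.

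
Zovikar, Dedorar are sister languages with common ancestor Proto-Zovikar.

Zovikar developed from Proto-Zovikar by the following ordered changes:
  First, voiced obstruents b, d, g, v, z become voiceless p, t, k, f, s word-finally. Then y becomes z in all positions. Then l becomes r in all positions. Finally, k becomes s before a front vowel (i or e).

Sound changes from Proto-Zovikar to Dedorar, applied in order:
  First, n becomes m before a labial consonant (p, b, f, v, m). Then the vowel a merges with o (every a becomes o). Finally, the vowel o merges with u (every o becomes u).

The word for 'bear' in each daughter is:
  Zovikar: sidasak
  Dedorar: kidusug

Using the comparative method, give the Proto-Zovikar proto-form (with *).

*kidasag

Position 4: Zovikar has a, Dedorar has u. Zovikar preserves a here (none of its changes turn any other segment into a), so the proto-segment is *a.
Position 1: Zovikar has s, Dedorar has k. Dedorar preserves k here (none of its changes turn any other segment into k), so the proto-segment is *k.
Position 6: Zovikar has a, Dedorar has u. Zovikar preserves a here (none of its changes turn any other segment into a), so the proto-segment is *a.
This points to *kidasag. Verify forward in each daughter:
Zovikar: *kidasag > kidasak > sidasak  (by final devoicing, palatalisation)
Dedorar: *kidasag > kidosog > kidusug  (by vowel merger, vowel merger)
Only *kidasag yields all of Zovikar sidasak, Dedorar kidusug.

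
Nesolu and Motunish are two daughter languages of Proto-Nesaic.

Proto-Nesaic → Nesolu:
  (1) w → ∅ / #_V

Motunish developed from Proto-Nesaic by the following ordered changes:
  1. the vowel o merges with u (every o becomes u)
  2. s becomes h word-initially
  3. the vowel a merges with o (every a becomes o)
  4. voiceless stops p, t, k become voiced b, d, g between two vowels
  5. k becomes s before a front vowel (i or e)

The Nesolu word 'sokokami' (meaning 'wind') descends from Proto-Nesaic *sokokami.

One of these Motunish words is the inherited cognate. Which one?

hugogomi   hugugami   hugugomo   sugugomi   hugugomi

Motunish: *sokokami > sukukami > hukukami > hukukomi > hugugomi  (by vowel merger, debuccalisation, vowel merger, intervocalic voicing)

hugugomi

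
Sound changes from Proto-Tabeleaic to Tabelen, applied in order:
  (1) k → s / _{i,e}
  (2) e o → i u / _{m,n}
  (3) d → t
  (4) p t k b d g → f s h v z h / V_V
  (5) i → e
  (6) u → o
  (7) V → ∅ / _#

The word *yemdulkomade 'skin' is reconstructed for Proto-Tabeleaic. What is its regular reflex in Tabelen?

Tabelen: start from *yemdulkomade.
  rule 1: no change — yemdulkomade
  rule 2 (pre-nasal raising): yemdulkomade → yimdulkumade
  rule 3 (unconditioned shift): yimdulkumade → yimtulkumate
  rule 4 (intervocalic lenition): yimtulkumate → yimtulkumase
  rule 5 (vowel merger): yimtulkumase → yemtulkumase
  rule 6 (vowel merger): yemtulkumase → yemtolkomase
  rule 7 (apocope): yemtolkomase → yemtolkomas
  ⇒ Tabelen yemtolkomas

yemtolkomas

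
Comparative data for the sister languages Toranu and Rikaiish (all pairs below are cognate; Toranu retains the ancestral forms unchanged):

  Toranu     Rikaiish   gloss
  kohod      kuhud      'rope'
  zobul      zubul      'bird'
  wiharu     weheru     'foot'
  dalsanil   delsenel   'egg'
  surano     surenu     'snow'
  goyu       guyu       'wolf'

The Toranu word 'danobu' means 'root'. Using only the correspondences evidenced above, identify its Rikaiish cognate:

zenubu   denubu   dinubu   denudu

dalsanil ~ delsenel, surano ~ surenu — Toranu a corresponds to Rikaiish e after a consonant, before a nasal.
zobul ~ zubul — Toranu o corresponds to Rikaiish u after a consonant, before a labial obstruent.
Applying these to Toranu 'danobu':
  danobu → denobu   (a→e after a consonant, before a nasal)
  denobu → denubu   (o→u after a consonant, before a labial obstruent)
So the Rikaiish cognate is 'denubu'.

denubu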